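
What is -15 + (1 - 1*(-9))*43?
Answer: 415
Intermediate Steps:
-15 + (1 - 1*(-9))*43 = -15 + (1 + 9)*43 = -15 + 10*43 = -15 + 430 = 415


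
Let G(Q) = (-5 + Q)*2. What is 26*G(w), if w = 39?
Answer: 1768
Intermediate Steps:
G(Q) = -10 + 2*Q
26*G(w) = 26*(-10 + 2*39) = 26*(-10 + 78) = 26*68 = 1768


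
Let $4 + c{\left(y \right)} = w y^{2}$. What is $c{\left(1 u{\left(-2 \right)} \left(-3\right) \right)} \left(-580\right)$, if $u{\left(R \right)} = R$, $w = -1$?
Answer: $23200$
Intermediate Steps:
$c{\left(y \right)} = -4 - y^{2}$
$c{\left(1 u{\left(-2 \right)} \left(-3\right) \right)} \left(-580\right) = \left(-4 - \left(1 \left(-2\right) \left(-3\right)\right)^{2}\right) \left(-580\right) = \left(-4 - \left(\left(-2\right) \left(-3\right)\right)^{2}\right) \left(-580\right) = \left(-4 - 6^{2}\right) \left(-580\right) = \left(-4 - 36\right) \left(-580\right) = \left(-40\right) \left(-580\right) = 23200$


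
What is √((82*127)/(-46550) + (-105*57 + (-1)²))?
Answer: I*√2646373333/665 ≈ 77.358*I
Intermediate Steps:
√((82*127)/(-46550) + (-105*57 + (-1)²)) = √(10414*(-1/46550) + (-5985 + 1)) = √(-5207/23275 - 5984) = √(-139282807/23275) = I*√2646373333/665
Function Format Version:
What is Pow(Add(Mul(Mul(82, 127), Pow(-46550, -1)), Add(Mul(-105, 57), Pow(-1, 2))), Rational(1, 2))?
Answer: Mul(Rational(1, 665), I, Pow(2646373333, Rational(1, 2))) ≈ Mul(77.358, I)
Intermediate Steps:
Pow(Add(Mul(Mul(82, 127), Pow(-46550, -1)), Add(Mul(-105, 57), Pow(-1, 2))), Rational(1, 2)) = Pow(Add(Mul(10414, Rational(-1, 46550)), Add(-5985, 1)), Rational(1, 2)) = Pow(Add(Rational(-5207, 23275), -5984), Rational(1, 2)) = Pow(Rational(-139282807, 23275), Rational(1, 2)) = Mul(Rational(1, 665), I, Pow(2646373333, Rational(1, 2)))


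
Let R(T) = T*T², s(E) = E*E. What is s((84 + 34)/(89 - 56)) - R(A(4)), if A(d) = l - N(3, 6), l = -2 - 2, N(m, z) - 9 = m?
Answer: 4474468/1089 ≈ 4108.8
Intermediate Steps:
N(m, z) = 9 + m
l = -4
s(E) = E²
A(d) = -16 (A(d) = -4 - (9 + 3) = -4 - 1*12 = -4 - 12 = -16)
R(T) = T³
s((84 + 34)/(89 - 56)) - R(A(4)) = ((84 + 34)/(89 - 56))² - 1*(-16)³ = (118/33)² - 1*(-4096) = (118*(1/33))² + 4096 = (118/33)² + 4096 = 13924/1089 + 4096 = 4474468/1089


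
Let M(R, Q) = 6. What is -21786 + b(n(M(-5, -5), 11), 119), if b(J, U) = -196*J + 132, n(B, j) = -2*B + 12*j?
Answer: -45174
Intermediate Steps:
b(J, U) = 132 - 196*J
-21786 + b(n(M(-5, -5), 11), 119) = -21786 + (132 - 196*(-2*6 + 12*11)) = -21786 + (132 - 196*(-12 + 132)) = -21786 + (132 - 196*120) = -21786 + (132 - 23520) = -21786 - 23388 = -45174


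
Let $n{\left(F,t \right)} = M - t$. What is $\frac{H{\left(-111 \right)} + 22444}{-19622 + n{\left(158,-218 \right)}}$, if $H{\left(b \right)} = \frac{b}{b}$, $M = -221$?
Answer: $- \frac{4489}{3925} \approx -1.1437$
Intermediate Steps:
$n{\left(F,t \right)} = -221 - t$
$H{\left(b \right)} = 1$
$\frac{H{\left(-111 \right)} + 22444}{-19622 + n{\left(158,-218 \right)}} = \frac{1 + 22444}{-19622 - 3} = \frac{22445}{-19622 + \left(-221 + 218\right)} = \frac{22445}{-19622 - 3} = \frac{22445}{-19625} = 22445 \left(- \frac{1}{19625}\right) = - \frac{4489}{3925}$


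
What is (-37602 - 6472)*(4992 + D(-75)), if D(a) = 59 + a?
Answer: -219312224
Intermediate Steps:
(-37602 - 6472)*(4992 + D(-75)) = (-37602 - 6472)*(4992 + (59 - 75)) = -44074*(4992 - 16) = -44074*4976 = -219312224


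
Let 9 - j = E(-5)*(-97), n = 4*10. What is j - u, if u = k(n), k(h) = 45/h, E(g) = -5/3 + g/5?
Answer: -6019/24 ≈ -250.79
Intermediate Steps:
E(g) = -5/3 + g/5 (E(g) = -5*1/3 + g*(1/5) = -5/3 + g/5)
n = 40
u = 9/8 (u = 45/40 = 45*(1/40) = 9/8 ≈ 1.1250)
j = -749/3 (j = 9 - (-5/3 + (1/5)*(-5))*(-97) = 9 - (-5/3 - 1)*(-97) = 9 - (-8)*(-97)/3 = 9 - 1*776/3 = 9 - 776/3 = -749/3 ≈ -249.67)
j - u = -749/3 - 1*9/8 = -749/3 - 9/8 = -6019/24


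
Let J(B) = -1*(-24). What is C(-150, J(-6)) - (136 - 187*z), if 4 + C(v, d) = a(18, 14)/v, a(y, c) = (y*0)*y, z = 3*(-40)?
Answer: -22580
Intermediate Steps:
z = -120
J(B) = 24
a(y, c) = 0 (a(y, c) = 0*y = 0)
C(v, d) = -4 (C(v, d) = -4 + 0/v = -4 + 0 = -4)
C(-150, J(-6)) - (136 - 187*z) = -4 - (136 - 187*(-120)) = -4 - (136 + 22440) = -4 - 1*22576 = -4 - 22576 = -22580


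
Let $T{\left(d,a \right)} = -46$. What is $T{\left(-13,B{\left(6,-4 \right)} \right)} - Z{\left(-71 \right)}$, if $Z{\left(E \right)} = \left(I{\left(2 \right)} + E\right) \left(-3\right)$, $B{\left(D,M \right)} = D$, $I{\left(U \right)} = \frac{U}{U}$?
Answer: $-256$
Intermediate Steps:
$I{\left(U \right)} = 1$
$Z{\left(E \right)} = -3 - 3 E$ ($Z{\left(E \right)} = \left(1 + E\right) \left(-3\right) = -3 - 3 E$)
$T{\left(-13,B{\left(6,-4 \right)} \right)} - Z{\left(-71 \right)} = -46 - \left(-3 - -213\right) = -46 - \left(-3 + 213\right) = -46 - 210 = -256$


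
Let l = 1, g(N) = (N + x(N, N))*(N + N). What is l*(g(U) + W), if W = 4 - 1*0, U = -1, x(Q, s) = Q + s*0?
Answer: 8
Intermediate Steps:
x(Q, s) = Q (x(Q, s) = Q + 0 = Q)
g(N) = 4*N² (g(N) = (N + N)*(N + N) = (2*N)*(2*N) = 4*N²)
W = 4 (W = 4 + 0 = 4)
l*(g(U) + W) = 1*(4*(-1)² + 4) = 1*(4*1 + 4) = 1*(4 + 4) = 1*8 = 8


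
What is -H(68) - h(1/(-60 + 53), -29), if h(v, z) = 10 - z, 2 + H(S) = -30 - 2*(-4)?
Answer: -15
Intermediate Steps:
H(S) = -24 (H(S) = -2 + (-30 - 2*(-4)) = -2 + (-30 + 8) = -2 - 22 = -24)
-H(68) - h(1/(-60 + 53), -29) = -1*(-24) - (10 - 1*(-29)) = 24 - (10 + 29) = 24 - 1*39 = 24 - 39 = -15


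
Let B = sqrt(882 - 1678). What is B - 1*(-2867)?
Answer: 2867 + 2*I*sqrt(199) ≈ 2867.0 + 28.213*I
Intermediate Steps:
B = 2*I*sqrt(199) (B = sqrt(-796) = 2*I*sqrt(199) ≈ 28.213*I)
B - 1*(-2867) = 2*I*sqrt(199) - 1*(-2867) = 2*I*sqrt(199) + 2867 = 2867 + 2*I*sqrt(199)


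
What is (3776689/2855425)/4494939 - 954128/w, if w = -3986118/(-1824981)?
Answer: -1241615264230162828586461/2842314991389102825 ≈ -4.3683e+5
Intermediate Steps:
w = 1328706/608327 (w = -3986118*(-1/1824981) = 1328706/608327 ≈ 2.1842)
(3776689/2855425)/4494939 - 954128/w = (3776689/2855425)/4494939 - 954128/1328706/608327 = (3776689*(1/2855425))*(1/4494939) - 954128*608327/1328706 = (3776689/2855425)*(1/4494939) - 290210911928/664353 = 3776689/12834961194075 - 290210911928/664353 = -1241615264230162828586461/2842314991389102825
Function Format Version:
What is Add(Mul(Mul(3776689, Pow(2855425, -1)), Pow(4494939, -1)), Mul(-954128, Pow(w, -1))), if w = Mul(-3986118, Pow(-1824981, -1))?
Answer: Rational(-1241615264230162828586461, 2842314991389102825) ≈ -4.3683e+5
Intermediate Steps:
w = Rational(1328706, 608327) (w = Mul(-3986118, Rational(-1, 1824981)) = Rational(1328706, 608327) ≈ 2.1842)
Add(Mul(Mul(3776689, Pow(2855425, -1)), Pow(4494939, -1)), Mul(-954128, Pow(w, -1))) = Add(Mul(Mul(3776689, Pow(2855425, -1)), Pow(4494939, -1)), Mul(-954128, Pow(Rational(1328706, 608327), -1))) = Add(Mul(Mul(3776689, Rational(1, 2855425)), Rational(1, 4494939)), Mul(-954128, Rational(608327, 1328706))) = Add(Mul(Rational(3776689, 2855425), Rational(1, 4494939)), Rational(-290210911928, 664353)) = Add(Rational(3776689, 12834961194075), Rational(-290210911928, 664353)) = Rational(-1241615264230162828586461, 2842314991389102825)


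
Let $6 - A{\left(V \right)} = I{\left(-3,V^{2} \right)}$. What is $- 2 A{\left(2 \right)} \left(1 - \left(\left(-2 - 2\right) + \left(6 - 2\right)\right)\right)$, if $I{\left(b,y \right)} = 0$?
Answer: $-12$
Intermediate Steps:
$A{\left(V \right)} = 6$ ($A{\left(V \right)} = 6 - 0 = 6 + 0 = 6$)
$- 2 A{\left(2 \right)} \left(1 - \left(\left(-2 - 2\right) + \left(6 - 2\right)\right)\right) = \left(-2\right) 6 \left(1 - \left(\left(-2 - 2\right) + \left(6 - 2\right)\right)\right) = - 12 \left(1 - \left(-4 + 4\right)\right) = - 12 \left(1 - 0\right) = - 12 \left(1 + 0\right) = \left(-12\right) 1 = -12$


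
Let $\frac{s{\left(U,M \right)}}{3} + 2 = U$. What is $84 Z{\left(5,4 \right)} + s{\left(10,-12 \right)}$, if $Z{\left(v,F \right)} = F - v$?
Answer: $-60$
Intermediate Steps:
$s{\left(U,M \right)} = -6 + 3 U$
$84 Z{\left(5,4 \right)} + s{\left(10,-12 \right)} = 84 \left(4 - 5\right) + \left(-6 + 3 \cdot 10\right) = 84 \left(4 - 5\right) + \left(-6 + 30\right) = 84 \left(-1\right) + 24 = -84 + 24 = -60$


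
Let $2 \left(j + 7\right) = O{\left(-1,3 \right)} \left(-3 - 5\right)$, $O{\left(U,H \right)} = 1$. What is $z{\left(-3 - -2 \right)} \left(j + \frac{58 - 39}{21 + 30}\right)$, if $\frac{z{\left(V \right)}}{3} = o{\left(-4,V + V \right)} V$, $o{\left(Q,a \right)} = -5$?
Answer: $- \frac{2710}{17} \approx -159.41$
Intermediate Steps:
$z{\left(V \right)} = - 15 V$ ($z{\left(V \right)} = 3 \left(- 5 V\right) = - 15 V$)
$j = -11$ ($j = -7 + \frac{1 \left(-3 - 5\right)}{2} = -7 + \frac{1 \left(-8\right)}{2} = -7 + \frac{1}{2} \left(-8\right) = -7 - 4 = -11$)
$z{\left(-3 - -2 \right)} \left(j + \frac{58 - 39}{21 + 30}\right) = - 15 \left(-3 - -2\right) \left(-11 + \frac{58 - 39}{21 + 30}\right) = - 15 \left(-3 + 2\right) \left(-11 + \frac{19}{51}\right) = \left(-15\right) \left(-1\right) \left(-11 + 19 \cdot \frac{1}{51}\right) = 15 \left(-11 + \frac{19}{51}\right) = 15 \left(- \frac{542}{51}\right) = - \frac{2710}{17}$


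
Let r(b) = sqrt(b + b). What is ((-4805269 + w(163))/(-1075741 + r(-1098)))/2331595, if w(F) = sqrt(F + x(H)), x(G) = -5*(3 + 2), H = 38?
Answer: 738460697047/385452191114849545 - 1075741*sqrt(138)/2698165337803946815 - 6*I*sqrt(8418)/2698165337803946815 + 4118802*I*sqrt(61)/385452191114849545 ≈ 1.9158e-6 + 8.3457e-11*I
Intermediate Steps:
x(G) = -25 (x(G) = -5*5 = -25)
w(F) = sqrt(-25 + F) (w(F) = sqrt(F - 25) = sqrt(-25 + F))
r(b) = sqrt(2)*sqrt(b) (r(b) = sqrt(2*b) = sqrt(2)*sqrt(b))
((-4805269 + w(163))/(-1075741 + r(-1098)))/2331595 = ((-4805269 + sqrt(-25 + 163))/(-1075741 + sqrt(2)*sqrt(-1098)))/2331595 = ((-4805269 + sqrt(138))/(-1075741 + sqrt(2)*(3*I*sqrt(122))))*(1/2331595) = ((-4805269 + sqrt(138))/(-1075741 + 6*I*sqrt(61)))*(1/2331595) = (-4805269 + sqrt(138))/(2331595*(-1075741 + 6*I*sqrt(61)))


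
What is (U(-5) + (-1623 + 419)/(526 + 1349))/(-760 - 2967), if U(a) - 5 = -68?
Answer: 119329/6988125 ≈ 0.017076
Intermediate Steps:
U(a) = -63 (U(a) = 5 - 68 = -63)
(U(-5) + (-1623 + 419)/(526 + 1349))/(-760 - 2967) = (-63 + (-1623 + 419)/(526 + 1349))/(-760 - 2967) = (-63 - 1204/1875)/(-3727) = (-63 - 1204*1/1875)*(-1/3727) = (-63 - 1204/1875)*(-1/3727) = -119329/1875*(-1/3727) = 119329/6988125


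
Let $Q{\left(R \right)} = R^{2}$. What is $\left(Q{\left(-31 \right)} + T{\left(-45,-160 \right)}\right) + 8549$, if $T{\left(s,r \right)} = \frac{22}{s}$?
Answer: $\frac{427928}{45} \approx 9509.5$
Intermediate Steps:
$\left(Q{\left(-31 \right)} + T{\left(-45,-160 \right)}\right) + 8549 = \left(\left(-31\right)^{2} + \frac{22}{-45}\right) + 8549 = \left(961 + 22 \left(- \frac{1}{45}\right)\right) + 8549 = \left(961 - \frac{22}{45}\right) + 8549 = \frac{43223}{45} + 8549 = \frac{427928}{45}$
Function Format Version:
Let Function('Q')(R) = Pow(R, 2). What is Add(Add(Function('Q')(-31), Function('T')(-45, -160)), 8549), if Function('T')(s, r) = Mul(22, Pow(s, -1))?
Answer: Rational(427928, 45) ≈ 9509.5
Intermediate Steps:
Add(Add(Function('Q')(-31), Function('T')(-45, -160)), 8549) = Add(Add(Pow(-31, 2), Mul(22, Pow(-45, -1))), 8549) = Add(Add(961, Mul(22, Rational(-1, 45))), 8549) = Add(Add(961, Rational(-22, 45)), 8549) = Add(Rational(43223, 45), 8549) = Rational(427928, 45)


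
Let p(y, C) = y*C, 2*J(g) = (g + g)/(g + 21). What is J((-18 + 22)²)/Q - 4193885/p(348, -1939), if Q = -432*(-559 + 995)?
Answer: 76112693807/12246099642 ≈ 6.2153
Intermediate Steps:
J(g) = g/(21 + g) (J(g) = ((g + g)/(g + 21))/2 = ((2*g)/(21 + g))/2 = (2*g/(21 + g))/2 = g/(21 + g))
p(y, C) = C*y
Q = -188352 (Q = -432*436 = -188352)
J((-18 + 22)²)/Q - 4193885/p(348, -1939) = ((-18 + 22)²/(21 + (-18 + 22)²))/(-188352) - 4193885/((-1939*348)) = (4²/(21 + 4²))*(-1/188352) - 4193885/(-674772) = (16/(21 + 16))*(-1/188352) - 4193885*(-1/674772) = (16/37)*(-1/188352) + 4193885/674772 = -1/435564 + 4193885/674772 = 76112693807/12246099642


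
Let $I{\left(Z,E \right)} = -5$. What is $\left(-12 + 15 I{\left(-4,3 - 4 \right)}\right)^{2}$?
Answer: $7569$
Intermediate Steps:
$\left(-12 + 15 I{\left(-4,3 - 4 \right)}\right)^{2} = \left(-12 + 15 \left(-5\right)\right)^{2} = \left(-12 - 75\right)^{2} = \left(-87\right)^{2} = 7569$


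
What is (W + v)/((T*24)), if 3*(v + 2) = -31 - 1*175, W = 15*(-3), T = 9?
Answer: -347/648 ≈ -0.53549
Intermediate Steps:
W = -45
v = -212/3 (v = -2 + (-31 - 1*175)/3 = -2 + (-31 - 175)/3 = -2 + (⅓)*(-206) = -2 - 206/3 = -212/3 ≈ -70.667)
(W + v)/((T*24)) = (-45 - 212/3)/((9*24)) = -347/3/216 = -347/3*1/216 = -347/648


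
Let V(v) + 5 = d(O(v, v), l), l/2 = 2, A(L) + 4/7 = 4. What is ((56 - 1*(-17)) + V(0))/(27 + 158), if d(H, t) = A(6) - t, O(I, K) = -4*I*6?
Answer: 472/1295 ≈ 0.36448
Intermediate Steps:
A(L) = 24/7 (A(L) = -4/7 + 4 = 24/7)
O(I, K) = -24*I
l = 4 (l = 2*2 = 4)
d(H, t) = 24/7 - t
V(v) = -39/7 (V(v) = -5 + (24/7 - 1*4) = -5 + (24/7 - 4) = -5 - 4/7 = -39/7)
((56 - 1*(-17)) + V(0))/(27 + 158) = ((56 - 1*(-17)) - 39/7)/(27 + 158) = ((56 + 17) - 39/7)/185 = (73 - 39/7)/185 = (1/185)*(472/7) = 472/1295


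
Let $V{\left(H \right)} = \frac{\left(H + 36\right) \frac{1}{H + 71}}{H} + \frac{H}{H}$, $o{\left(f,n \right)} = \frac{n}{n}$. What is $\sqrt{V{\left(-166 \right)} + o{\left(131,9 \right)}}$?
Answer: $\frac{3 \sqrt{550373}}{1577} \approx 1.4113$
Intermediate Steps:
$o{\left(f,n \right)} = 1$
$V{\left(H \right)} = 1 + \frac{36 + H}{H \left(71 + H\right)}$ ($V{\left(H \right)} = \frac{\left(36 + H\right) \frac{1}{71 + H}}{H} + 1 = \frac{\frac{1}{71 + H} \left(36 + H\right)}{H} + 1 = \frac{36 + H}{H \left(71 + H\right)} + 1 = 1 + \frac{36 + H}{H \left(71 + H\right)}$)
$\sqrt{V{\left(-166 \right)} + o{\left(131,9 \right)}} = \sqrt{\frac{36 + \left(-166\right)^{2} + 72 \left(-166\right)}{\left(-166\right) \left(71 - 166\right)} + 1} = \sqrt{- \frac{36 + 27556 - 11952}{166 \left(-95\right)} + 1} = \sqrt{\left(- \frac{1}{166}\right) \left(- \frac{1}{95}\right) 15640 + 1} = \sqrt{\frac{1564}{1577} + 1} = \sqrt{\frac{3141}{1577}} = \frac{3 \sqrt{550373}}{1577}$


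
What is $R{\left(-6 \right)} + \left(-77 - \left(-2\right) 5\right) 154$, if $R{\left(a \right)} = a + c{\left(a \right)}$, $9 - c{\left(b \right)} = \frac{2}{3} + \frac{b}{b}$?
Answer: $- \frac{30950}{3} \approx -10317.0$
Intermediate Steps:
$c{\left(b \right)} = \frac{22}{3}$ ($c{\left(b \right)} = 9 - \left(\frac{2}{3} + \frac{b}{b}\right) = 9 - \left(2 \cdot \frac{1}{3} + 1\right) = 9 - \left(\frac{2}{3} + 1\right) = 9 - \frac{5}{3} = \frac{22}{3}$)
$R{\left(a \right)} = \frac{22}{3} + a$ ($R{\left(a \right)} = a + \frac{22}{3} = \frac{22}{3} + a$)
$R{\left(-6 \right)} + \left(-77 - \left(-2\right) 5\right) 154 = \left(\frac{22}{3} - 6\right) + \left(-77 - \left(-2\right) 5\right) 154 = \frac{4}{3} + \left(-77 - -10\right) 154 = \frac{4}{3} + \left(-77 + 10\right) 154 = \frac{4}{3} - 10318 = - \frac{30950}{3}$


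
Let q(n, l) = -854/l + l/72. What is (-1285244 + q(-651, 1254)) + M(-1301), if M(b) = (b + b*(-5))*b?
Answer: -6734507737/836 ≈ -8.0556e+6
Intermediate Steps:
M(b) = -4*b² (M(b) = (b - 5*b)*b = (-4*b)*b = -4*b²)
q(n, l) = -854/l + l/72 (q(n, l) = -854/l + l*(1/72) = -854/l + l/72)
(-1285244 + q(-651, 1254)) + M(-1301) = (-1285244 + (-854/1254 + (1/72)*1254)) - 4*(-1301)² = (-1285244 + (-854*1/1254 + 209/12)) - 4*1692601 = (-1285244 + (-427/627 + 209/12)) - 6770404 = (-1285244 + 13991/836) - 6770404 = -1074449993/836 - 6770404 = -6734507737/836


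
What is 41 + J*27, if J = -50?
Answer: -1309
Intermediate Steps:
41 + J*27 = 41 - 50*27 = 41 - 1350 = -1309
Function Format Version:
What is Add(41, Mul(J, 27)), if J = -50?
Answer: -1309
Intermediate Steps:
Add(41, Mul(J, 27)) = Add(41, Mul(-50, 27)) = Add(41, -1350) = -1309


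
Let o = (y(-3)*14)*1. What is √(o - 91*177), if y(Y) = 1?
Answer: 11*I*√133 ≈ 126.86*I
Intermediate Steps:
o = 14 (o = (1*14)*1 = 14*1 = 14)
√(o - 91*177) = √(14 - 91*177) = √(14 - 16107) = √(-16093) = 11*I*√133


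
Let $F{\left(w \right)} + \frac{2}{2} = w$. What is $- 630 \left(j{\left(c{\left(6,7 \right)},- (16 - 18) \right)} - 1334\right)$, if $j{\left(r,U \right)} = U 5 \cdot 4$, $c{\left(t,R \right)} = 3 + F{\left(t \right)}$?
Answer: $815220$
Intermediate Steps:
$F{\left(w \right)} = -1 + w$
$c{\left(t,R \right)} = 2 + t$ ($c{\left(t,R \right)} = 3 + \left(-1 + t\right) = 2 + t$)
$j{\left(r,U \right)} = 20 U$ ($j{\left(r,U \right)} = U 20 = 20 U$)
$- 630 \left(j{\left(c{\left(6,7 \right)},- (16 - 18) \right)} - 1334\right) = - 630 \left(20 \left(- (16 - 18)\right) - 1334\right) = - 630 \left(20 \left(\left(-1\right) \left(-2\right)\right) - 1334\right) = - 630 \left(20 \cdot 2 - 1334\right) = - 630 \left(40 - 1334\right) = \left(-630\right) \left(-1294\right) = 815220$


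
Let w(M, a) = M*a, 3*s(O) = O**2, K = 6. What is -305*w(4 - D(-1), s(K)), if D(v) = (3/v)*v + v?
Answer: -7320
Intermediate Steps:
s(O) = O**2/3
D(v) = 3 + v
-305*w(4 - D(-1), s(K)) = -305*(4 - (3 - 1))*(1/3)*6**2 = -305*(4 - 1*2)*(1/3)*36 = -305*(4 - 2)*12 = -610*12 = -305*24 = -7320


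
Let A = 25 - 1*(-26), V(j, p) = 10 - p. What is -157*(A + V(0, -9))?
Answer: -10990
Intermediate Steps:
A = 51 (A = 25 + 26 = 51)
-157*(A + V(0, -9)) = -157*(51 + (10 - 1*(-9))) = -157*(51 + (10 + 9)) = -157*(51 + 19) = -157*70 = -10990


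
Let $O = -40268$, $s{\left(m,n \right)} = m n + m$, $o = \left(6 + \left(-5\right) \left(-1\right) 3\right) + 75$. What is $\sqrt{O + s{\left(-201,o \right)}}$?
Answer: $i \sqrt{59765} \approx 244.47 i$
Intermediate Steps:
$o = 96$ ($o = \left(6 + 5 \cdot 3\right) + 75 = \left(6 + 15\right) + 75 = 21 + 75 = 96$)
$s{\left(m,n \right)} = m + m n$
$\sqrt{O + s{\left(-201,o \right)}} = \sqrt{-40268 - 201 \left(1 + 96\right)} = \sqrt{-40268 - 19497} = \sqrt{-59765} = i \sqrt{59765}$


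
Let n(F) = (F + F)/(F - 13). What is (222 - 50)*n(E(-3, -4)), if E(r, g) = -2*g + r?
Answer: -215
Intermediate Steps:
E(r, g) = r - 2*g
n(F) = 2*F/(-13 + F) (n(F) = (2*F)/(-13 + F) = 2*F/(-13 + F))
(222 - 50)*n(E(-3, -4)) = (222 - 50)*(2*(-3 - 2*(-4))/(-13 + (-3 - 2*(-4)))) = 172*(2*(-3 + 8)/(-13 + (-3 + 8))) = 172*(2*5/(-13 + 5)) = 172*(2*5/(-8)) = 172*(2*5*(-⅛)) = 172*(-5/4) = -215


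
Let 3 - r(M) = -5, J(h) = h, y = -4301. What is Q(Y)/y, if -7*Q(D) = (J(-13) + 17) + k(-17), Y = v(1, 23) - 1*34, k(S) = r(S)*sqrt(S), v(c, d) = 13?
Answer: 4/30107 + 8*I*sqrt(17)/30107 ≈ 0.00013286 + 0.0010956*I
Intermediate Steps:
r(M) = 8 (r(M) = 3 - 1*(-5) = 3 + 5 = 8)
k(S) = 8*sqrt(S)
Y = -21 (Y = 13 - 1*34 = 13 - 34 = -21)
Q(D) = -4/7 - 8*I*sqrt(17)/7 (Q(D) = -((-13 + 17) + 8*sqrt(-17))/7 = -(4 + 8*(I*sqrt(17)))/7 = -(4 + 8*I*sqrt(17))/7 = -4/7 - 8*I*sqrt(17)/7)
Q(Y)/y = (-4/7 - 8*I*sqrt(17)/7)/(-4301) = (-4/7 - 8*I*sqrt(17)/7)*(-1/4301) = 4/30107 + 8*I*sqrt(17)/30107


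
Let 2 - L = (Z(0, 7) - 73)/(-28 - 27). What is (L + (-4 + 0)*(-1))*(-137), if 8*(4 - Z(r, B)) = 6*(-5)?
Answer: -145083/220 ≈ -659.47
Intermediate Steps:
Z(r, B) = 31/4 (Z(r, B) = 4 - 3*(-5)/4 = 4 - ⅛*(-30) = 4 + 15/4 = 31/4)
L = 179/220 (L = 2 - (31/4 - 73)/(-28 - 27) = 2 - (-261)/(4*(-55)) = 2 - (-261)*(-1)/(4*55) = 2 - 1*261/220 = 2 - 261/220 = 179/220 ≈ 0.81364)
(L + (-4 + 0)*(-1))*(-137) = (179/220 + (-4 + 0)*(-1))*(-137) = (179/220 - 4*(-1))*(-137) = (179/220 + 4)*(-137) = (1059/220)*(-137) = -145083/220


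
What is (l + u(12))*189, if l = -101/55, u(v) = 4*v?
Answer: 479871/55 ≈ 8724.9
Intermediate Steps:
l = -101/55 (l = -101*1/55 = -101/55 ≈ -1.8364)
(l + u(12))*189 = (-101/55 + 4*12)*189 = (-101/55 + 48)*189 = (2539/55)*189 = 479871/55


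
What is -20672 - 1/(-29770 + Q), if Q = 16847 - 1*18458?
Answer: -648708031/31381 ≈ -20672.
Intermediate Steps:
Q = -1611 (Q = 16847 - 18458 = -1611)
-20672 - 1/(-29770 + Q) = -20672 - 1/(-29770 - 1611) = -20672 - 1/(-31381) = -20672 - 1*(-1/31381) = -20672 + 1/31381 = -648708031/31381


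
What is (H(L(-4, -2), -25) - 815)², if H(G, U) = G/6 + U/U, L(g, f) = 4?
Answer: 5953600/9 ≈ 6.6151e+5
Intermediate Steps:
H(G, U) = 1 + G/6 (H(G, U) = G*(⅙) + 1 = G/6 + 1 = 1 + G/6)
(H(L(-4, -2), -25) - 815)² = ((1 + (⅙)*4) - 815)² = ((1 + ⅔) - 815)² = (5/3 - 815)² = (-2440/3)² = 5953600/9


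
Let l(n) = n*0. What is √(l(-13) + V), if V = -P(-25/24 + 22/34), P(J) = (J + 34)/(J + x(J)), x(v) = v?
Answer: √4414942/322 ≈ 6.5254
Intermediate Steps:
l(n) = 0
P(J) = (34 + J)/(2*J) (P(J) = (J + 34)/(J + J) = (34 + J)/((2*J)) = (34 + J)*(1/(2*J)) = (34 + J)/(2*J))
V = 13711/322 (V = -(34 + (-25/24 + 22/34))/(2*(-25/24 + 22/34)) = -(34 + (-25*1/24 + 22*(1/34)))/(2*(-25*1/24 + 22*(1/34))) = -(34 + (-25/24 + 11/17))/(2*(-25/24 + 11/17)) = -(34 - 161/408)/(2*(-161/408)) = -(-408)*13711/(2*161*408) = -1*(-13711/322) = 13711/322 ≈ 42.581)
√(l(-13) + V) = √(0 + 13711/322) = √(13711/322) = √4414942/322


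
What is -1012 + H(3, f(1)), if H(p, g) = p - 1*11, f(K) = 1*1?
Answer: -1020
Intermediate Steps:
f(K) = 1
H(p, g) = -11 + p (H(p, g) = p - 11 = -11 + p)
-1012 + H(3, f(1)) = -1012 + (-11 + 3) = -1012 - 8 = -1020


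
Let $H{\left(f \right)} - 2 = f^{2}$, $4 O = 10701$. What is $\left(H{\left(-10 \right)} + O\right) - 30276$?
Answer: $- \frac{109995}{4} \approx -27499.0$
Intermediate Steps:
$O = \frac{10701}{4}$ ($O = \frac{1}{4} \cdot 10701 = \frac{10701}{4} \approx 2675.3$)
$H{\left(f \right)} = 2 + f^{2}$
$\left(H{\left(-10 \right)} + O\right) - 30276 = \left(\left(2 + \left(-10\right)^{2}\right) + \frac{10701}{4}\right) - 30276 = \left(\left(2 + 100\right) + \frac{10701}{4}\right) - 30276 = \left(102 + \frac{10701}{4}\right) - 30276 = \frac{11109}{4} - 30276 = - \frac{109995}{4}$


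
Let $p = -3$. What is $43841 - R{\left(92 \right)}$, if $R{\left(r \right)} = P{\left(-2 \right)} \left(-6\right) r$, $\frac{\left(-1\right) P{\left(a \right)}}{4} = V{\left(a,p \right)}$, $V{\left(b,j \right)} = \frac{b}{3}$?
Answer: $45313$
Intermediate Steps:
$V{\left(b,j \right)} = \frac{b}{3}$ ($V{\left(b,j \right)} = b \frac{1}{3} = \frac{b}{3}$)
$P{\left(a \right)} = - \frac{4 a}{3}$ ($P{\left(a \right)} = - 4 \frac{a}{3} = - \frac{4 a}{3}$)
$R{\left(r \right)} = - 16 r$ ($R{\left(r \right)} = \left(- \frac{4}{3}\right) \left(-2\right) \left(-6\right) r = \frac{8}{3} \left(-6\right) r = - 16 r$)
$43841 - R{\left(92 \right)} = 43841 - \left(-16\right) 92 = 43841 - -1472 = 43841 + 1472 = 45313$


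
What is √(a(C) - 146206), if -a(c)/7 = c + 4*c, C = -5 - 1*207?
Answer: I*√138786 ≈ 372.54*I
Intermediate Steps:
C = -212 (C = -5 - 207 = -212)
a(c) = -35*c (a(c) = -7*(c + 4*c) = -35*c)
√(a(C) - 146206) = √(-35*(-212) - 146206) = √(7420 - 146206) = √(-138786) = I*√138786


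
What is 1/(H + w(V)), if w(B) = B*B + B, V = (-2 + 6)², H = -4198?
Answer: -1/3926 ≈ -0.00025471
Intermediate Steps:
V = 16 (V = 4² = 16)
w(B) = B + B² (w(B) = B² + B = B + B²)
1/(H + w(V)) = 1/(-4198 + 16*(1 + 16)) = 1/(-4198 + 16*17) = 1/(-4198 + 272) = 1/(-3926) = -1/3926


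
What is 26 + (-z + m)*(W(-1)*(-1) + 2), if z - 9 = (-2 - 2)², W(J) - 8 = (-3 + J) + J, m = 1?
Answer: 50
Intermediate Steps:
W(J) = 5 + 2*J (W(J) = 8 + ((-3 + J) + J) = 8 + (-3 + 2*J) = 5 + 2*J)
z = 25 (z = 9 + (-2 - 2)² = 9 + (-4)² = 9 + 16 = 25)
26 + (-z + m)*(W(-1)*(-1) + 2) = 26 + (-1*25 + 1)*((5 + 2*(-1))*(-1) + 2) = 26 + (-25 + 1)*((5 - 2)*(-1) + 2) = 26 - 24*(3*(-1) + 2) = 26 - 24*(-3 + 2) = 26 - 24*(-1) = 26 + 24 = 50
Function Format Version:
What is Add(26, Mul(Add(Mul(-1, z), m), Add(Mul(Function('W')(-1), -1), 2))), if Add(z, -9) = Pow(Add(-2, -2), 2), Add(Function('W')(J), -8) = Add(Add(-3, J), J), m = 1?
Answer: 50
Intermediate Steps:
Function('W')(J) = Add(5, Mul(2, J)) (Function('W')(J) = Add(8, Add(Add(-3, J), J)) = Add(8, Add(-3, Mul(2, J))) = Add(5, Mul(2, J)))
z = 25 (z = Add(9, Pow(Add(-2, -2), 2)) = Add(9, Pow(-4, 2)) = Add(9, 16) = 25)
Add(26, Mul(Add(Mul(-1, z), m), Add(Mul(Function('W')(-1), -1), 2))) = Add(26, Mul(Add(Mul(-1, 25), 1), Add(Mul(Add(5, Mul(2, -1)), -1), 2))) = Add(26, Mul(Add(-25, 1), Add(Mul(Add(5, -2), -1), 2))) = Add(26, Mul(-24, Add(Mul(3, -1), 2))) = Add(26, Mul(-24, Add(-3, 2))) = Add(26, Mul(-24, -1)) = Add(26, 24) = 50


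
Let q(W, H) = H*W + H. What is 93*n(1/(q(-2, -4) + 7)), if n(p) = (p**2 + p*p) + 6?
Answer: 67704/121 ≈ 559.54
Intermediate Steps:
q(W, H) = H + H*W
n(p) = 6 + 2*p**2 (n(p) = (p**2 + p**2) + 6 = 2*p**2 + 6 = 6 + 2*p**2)
93*n(1/(q(-2, -4) + 7)) = 93*(6 + 2*(1/(-4*(1 - 2) + 7))**2) = 93*(6 + 2*(1/(-4*(-1) + 7))**2) = 93*(6 + 2*(1/(4 + 7))**2) = 93*(6 + 2*(1/11)**2) = 93*(6 + 2*(1/121)) = 93*(6 + 2/121) = 93*(728/121) = 67704/121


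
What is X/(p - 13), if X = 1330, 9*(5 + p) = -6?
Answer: -285/4 ≈ -71.250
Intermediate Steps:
p = -17/3 (p = -5 + (⅑)*(-6) = -5 - ⅔ = -17/3 ≈ -5.6667)
X/(p - 13) = 1330/(-17/3 - 13) = 1330/(-56/3) = 1330*(-3/56) = -285/4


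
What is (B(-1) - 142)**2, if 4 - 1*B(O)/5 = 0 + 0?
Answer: 14884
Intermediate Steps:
B(O) = 20 (B(O) = 20 - 5*(0 + 0) = 20 - 5*0 = 20 + 0 = 20)
(B(-1) - 142)**2 = (20 - 142)**2 = (-122)**2 = 14884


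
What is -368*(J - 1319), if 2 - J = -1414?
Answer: -35696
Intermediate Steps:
J = 1416 (J = 2 - 1*(-1414) = 2 + 1414 = 1416)
-368*(J - 1319) = -368*(1416 - 1319) = -368*97 = -35696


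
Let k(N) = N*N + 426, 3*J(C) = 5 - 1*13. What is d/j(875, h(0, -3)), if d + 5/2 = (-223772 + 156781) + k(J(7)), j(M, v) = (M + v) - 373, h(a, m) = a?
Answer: -1198087/9036 ≈ -132.59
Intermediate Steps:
J(C) = -8/3 (J(C) = (5 - 1*13)/3 = (5 - 13)/3 = (⅓)*(-8) = -8/3)
k(N) = 426 + N² (k(N) = N² + 426 = 426 + N²)
j(M, v) = -373 + M + v
d = -1198087/18 (d = -5/2 + ((-223772 + 156781) + (426 + (-8/3)²)) = -5/2 + (-66991 + (426 + 64/9)) = -5/2 + (-66991 + 3898/9) = -5/2 - 599021/9 = -1198087/18 ≈ -66560.)
d/j(875, h(0, -3)) = -1198087/(18*(-373 + 875 + 0)) = -1198087/18/502 = -1198087/18*1/502 = -1198087/9036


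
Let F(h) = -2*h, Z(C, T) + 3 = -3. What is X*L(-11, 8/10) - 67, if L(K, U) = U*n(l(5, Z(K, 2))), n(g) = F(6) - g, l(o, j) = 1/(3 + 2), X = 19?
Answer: -6311/25 ≈ -252.44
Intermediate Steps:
Z(C, T) = -6 (Z(C, T) = -3 - 3 = -6)
l(o, j) = ⅕ (l(o, j) = 1/5 = ⅕)
n(g) = -12 - g (n(g) = -2*6 - g = -12 - g)
L(K, U) = -61*U/5 (L(K, U) = U*(-12 - 1*⅕) = U*(-12 - ⅕) = U*(-61/5) = -61*U/5)
X*L(-11, 8/10) - 67 = 19*(-488/(5*10)) - 67 = 19*(-61/5*⅘) - 67 = 19*(-244/25) - 67 = -4636/25 - 67 = -6311/25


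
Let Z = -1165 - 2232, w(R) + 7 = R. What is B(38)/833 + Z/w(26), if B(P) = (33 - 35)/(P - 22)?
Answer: -22637627/126616 ≈ -178.79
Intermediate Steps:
w(R) = -7 + R
Z = -3397
B(P) = -2/(-22 + P)
B(38)/833 + Z/w(26) = -2/(-22 + 38)/833 - 3397/(-7 + 26) = -2/16*(1/833) - 3397/19 = -2*1/16*(1/833) - 3397*1/19 = -⅛*1/833 - 3397/19 = -1/6664 - 3397/19 = -22637627/126616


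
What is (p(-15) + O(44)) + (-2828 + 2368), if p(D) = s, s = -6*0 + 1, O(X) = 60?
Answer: -399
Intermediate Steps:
s = 1 (s = 0 + 1 = 1)
p(D) = 1
(p(-15) + O(44)) + (-2828 + 2368) = (1 + 60) + (-2828 + 2368) = 61 - 460 = -399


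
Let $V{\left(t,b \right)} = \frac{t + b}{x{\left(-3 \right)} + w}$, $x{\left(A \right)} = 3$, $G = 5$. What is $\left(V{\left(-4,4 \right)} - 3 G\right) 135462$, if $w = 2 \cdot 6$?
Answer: $-2031930$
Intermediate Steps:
$w = 12$
$V{\left(t,b \right)} = \frac{b}{15} + \frac{t}{15}$ ($V{\left(t,b \right)} = \frac{t + b}{3 + 12} = \frac{b + t}{15} = \left(b + t\right) \frac{1}{15} = \frac{b}{15} + \frac{t}{15}$)
$\left(V{\left(-4,4 \right)} - 3 G\right) 135462 = \left(\left(\frac{1}{15} \cdot 4 + \frac{1}{15} \left(-4\right)\right) - 15\right) 135462 = \left(\left(\frac{4}{15} - \frac{4}{15}\right) - 15\right) 135462 = \left(0 - 15\right) 135462 = \left(-15\right) 135462 = -2031930$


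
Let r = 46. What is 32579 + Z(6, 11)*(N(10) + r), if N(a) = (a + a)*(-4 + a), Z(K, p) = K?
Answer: 33575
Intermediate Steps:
N(a) = 2*a*(-4 + a) (N(a) = (2*a)*(-4 + a) = 2*a*(-4 + a))
32579 + Z(6, 11)*(N(10) + r) = 32579 + 6*(2*10*(-4 + 10) + 46) = 32579 + 6*(2*10*6 + 46) = 32579 + 6*(120 + 46) = 32579 + 6*166 = 32579 + 996 = 33575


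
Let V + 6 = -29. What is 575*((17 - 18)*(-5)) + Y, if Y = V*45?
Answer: 1300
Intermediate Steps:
V = -35 (V = -6 - 29 = -35)
Y = -1575 (Y = -35*45 = -1575)
575*((17 - 18)*(-5)) + Y = 575*((17 - 18)*(-5)) - 1575 = 575*(-1*(-5)) - 1575 = 575*5 - 1575 = 2875 - 1575 = 1300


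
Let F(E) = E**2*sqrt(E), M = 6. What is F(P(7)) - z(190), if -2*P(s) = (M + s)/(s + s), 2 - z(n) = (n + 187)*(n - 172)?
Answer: 6784 + 169*I*sqrt(91)/10976 ≈ 6784.0 + 0.14688*I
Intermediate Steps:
z(n) = 2 - (-172 + n)*(187 + n) (z(n) = 2 - (n + 187)*(n - 172) = 2 - (187 + n)*(-172 + n) = 2 - (-172 + n)*(187 + n))
P(s) = -(6 + s)/(4*s) (P(s) = -(6 + s)/(2*(s + s)) = -(6 + s)/(2*(2*s)) = -(6 + s)*1/(2*s)/2 = -(6 + s)/(4*s))
F(E) = E**(5/2)
F(P(7)) - z(190) = ((1/4)*(-6 - 1*7)/7)**(5/2) - (32166 - 1*190**2 - 15*190) = ((1/4)*(1/7)*(-6 - 7))**(5/2) - (32166 - 1*36100 - 2850) = ((1/4)*(1/7)*(-13))**(5/2) - (32166 - 36100 - 2850) = (-13/28)**(5/2) - 1*(-6784) = 169*I*sqrt(91)/10976 + 6784 = 6784 + 169*I*sqrt(91)/10976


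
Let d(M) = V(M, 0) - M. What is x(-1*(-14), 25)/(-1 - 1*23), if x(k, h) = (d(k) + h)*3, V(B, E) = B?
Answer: -25/8 ≈ -3.1250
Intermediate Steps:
d(M) = 0 (d(M) = M - M = 0)
x(k, h) = 3*h (x(k, h) = (0 + h)*3 = h*3 = 3*h)
x(-1*(-14), 25)/(-1 - 1*23) = (3*25)/(-1 - 1*23) = 75/(-1 - 23) = 75/(-24) = 75*(-1/24) = -25/8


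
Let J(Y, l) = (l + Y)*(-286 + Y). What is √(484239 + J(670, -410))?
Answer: √584079 ≈ 764.25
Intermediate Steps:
J(Y, l) = (-286 + Y)*(Y + l) (J(Y, l) = (Y + l)*(-286 + Y) = (-286 + Y)*(Y + l))
√(484239 + J(670, -410)) = √(484239 + (670² - 286*670 - 286*(-410) + 670*(-410))) = √(484239 + (448900 - 191620 + 117260 - 274700)) = √(484239 + 99840) = √584079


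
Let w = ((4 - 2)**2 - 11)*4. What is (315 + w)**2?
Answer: 82369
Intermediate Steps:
w = -28 (w = (2**2 - 11)*4 = (4 - 11)*4 = -7*4 = -28)
(315 + w)**2 = (315 - 28)**2 = 287**2 = 82369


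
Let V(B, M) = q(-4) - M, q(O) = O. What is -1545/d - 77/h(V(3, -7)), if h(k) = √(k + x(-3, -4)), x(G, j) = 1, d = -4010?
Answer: -15284/401 ≈ -38.115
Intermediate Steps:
V(B, M) = -4 - M
h(k) = √(1 + k) (h(k) = √(k + 1) = √(1 + k))
-1545/d - 77/h(V(3, -7)) = -1545/(-4010) - 77/√(1 + (-4 - 1*(-7))) = -1545*(-1/4010) - 77/√(1 + (-4 + 7)) = 309/802 - 77/√(1 + 3) = 309/802 - 77/(√4) = 309/802 - 77/2 = -15284/401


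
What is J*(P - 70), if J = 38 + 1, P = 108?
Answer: 1482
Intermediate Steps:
J = 39
J*(P - 70) = 39*(108 - 70) = 39*38 = 1482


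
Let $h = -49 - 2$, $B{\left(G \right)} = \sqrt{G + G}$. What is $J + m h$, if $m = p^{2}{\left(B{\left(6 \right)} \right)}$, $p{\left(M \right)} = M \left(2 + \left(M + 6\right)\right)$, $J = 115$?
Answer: $-46397 - 19584 \sqrt{3} \approx -80318.0$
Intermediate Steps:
$B{\left(G \right)} = \sqrt{2} \sqrt{G}$ ($B{\left(G \right)} = \sqrt{2 G} = \sqrt{2} \sqrt{G}$)
$p{\left(M \right)} = M \left(8 + M\right)$ ($p{\left(M \right)} = M \left(2 + \left(6 + M\right)\right) = M \left(8 + M\right)$)
$h = -51$ ($h = -49 - 2 = -51$)
$m = 12 \left(8 + 2 \sqrt{3}\right)^{2}$ ($m = \left(\sqrt{2} \sqrt{6} \left(8 + \sqrt{2} \sqrt{6}\right)\right)^{2} = \left(2 \sqrt{3} \left(8 + 2 \sqrt{3}\right)\right)^{2} = 12 \left(8 + 2 \sqrt{3}\right)^{2} \approx 1577.1$)
$J + m h = 115 + \left(912 + 384 \sqrt{3}\right) \left(-51\right) = 115 - \left(46512 + 19584 \sqrt{3}\right) = -46397 - 19584 \sqrt{3}$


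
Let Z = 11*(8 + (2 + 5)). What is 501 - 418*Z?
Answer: -68469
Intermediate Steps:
Z = 165 (Z = 11*(8 + 7) = 11*15 = 165)
501 - 418*Z = 501 - 418*165 = 501 - 68970 = -68469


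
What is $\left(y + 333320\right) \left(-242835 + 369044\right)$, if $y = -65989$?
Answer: $33739578179$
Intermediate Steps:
$\left(y + 333320\right) \left(-242835 + 369044\right) = \left(-65989 + 333320\right) \left(-242835 + 369044\right) = 267331 \cdot 126209 = 33739578179$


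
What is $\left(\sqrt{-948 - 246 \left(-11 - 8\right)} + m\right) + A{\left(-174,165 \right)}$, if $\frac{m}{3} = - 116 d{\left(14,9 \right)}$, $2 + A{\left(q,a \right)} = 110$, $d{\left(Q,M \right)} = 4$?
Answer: $-1284 + 9 \sqrt{46} \approx -1223.0$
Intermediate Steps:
$A{\left(q,a \right)} = 108$ ($A{\left(q,a \right)} = -2 + 110 = 108$)
$m = -1392$ ($m = 3 \left(\left(-116\right) 4\right) = 3 \left(-464\right) = -1392$)
$\left(\sqrt{-948 - 246 \left(-11 - 8\right)} + m\right) + A{\left(-174,165 \right)} = \left(\sqrt{-948 - 246 \left(-11 - 8\right)} - 1392\right) + 108 = \left(\sqrt{-948 - -4674} - 1392\right) + 108 = \left(\sqrt{-948 + 4674} - 1392\right) + 108 = \left(\sqrt{3726} - 1392\right) + 108 = \left(9 \sqrt{46} - 1392\right) + 108 = \left(-1392 + 9 \sqrt{46}\right) + 108 = -1284 + 9 \sqrt{46}$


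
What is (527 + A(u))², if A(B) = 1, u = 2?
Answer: 278784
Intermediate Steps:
(527 + A(u))² = (527 + 1)² = 528² = 278784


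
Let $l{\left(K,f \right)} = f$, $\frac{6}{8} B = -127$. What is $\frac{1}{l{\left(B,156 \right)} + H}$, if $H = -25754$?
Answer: $- \frac{1}{25598} \approx -3.9066 \cdot 10^{-5}$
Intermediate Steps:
$B = - \frac{508}{3}$ ($B = \frac{4}{3} \left(-127\right) = - \frac{508}{3} \approx -169.33$)
$\frac{1}{l{\left(B,156 \right)} + H} = \frac{1}{156 - 25754} = \frac{1}{-25598} = - \frac{1}{25598}$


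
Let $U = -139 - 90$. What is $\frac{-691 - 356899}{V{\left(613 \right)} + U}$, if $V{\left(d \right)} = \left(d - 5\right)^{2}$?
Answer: $- \frac{71518}{73887} \approx -0.96794$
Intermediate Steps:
$U = -229$ ($U = -139 - 90 = -229$)
$V{\left(d \right)} = \left(-5 + d\right)^{2}$
$\frac{-691 - 356899}{V{\left(613 \right)} + U} = \frac{-691 - 356899}{\left(-5 + 613\right)^{2} - 229} = - \frac{357590}{608^{2} - 229} = - \frac{357590}{369664 - 229} = - \frac{357590}{369435} = \left(-357590\right) \frac{1}{369435} = - \frac{71518}{73887}$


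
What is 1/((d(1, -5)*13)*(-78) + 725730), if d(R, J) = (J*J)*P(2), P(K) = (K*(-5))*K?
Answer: 1/1232730 ≈ 8.1121e-7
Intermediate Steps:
P(K) = -5*K² (P(K) = (-5*K)*K = -5*K²)
d(R, J) = -20*J² (d(R, J) = (J*J)*(-5*2²) = J²*(-5*4) = J²*(-20) = -20*J²)
1/((d(1, -5)*13)*(-78) + 725730) = 1/((-20*(-5)²*13)*(-78) + 725730) = 1/((-20*25*13)*(-78) + 725730) = 1/(-500*13*(-78) + 725730) = 1/(-6500*(-78) + 725730) = 1/(507000 + 725730) = 1/1232730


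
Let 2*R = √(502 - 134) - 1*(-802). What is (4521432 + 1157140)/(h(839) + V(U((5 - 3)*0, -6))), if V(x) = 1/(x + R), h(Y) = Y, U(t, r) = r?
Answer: 92864656389513/13720647013 + 1419643*√23/13720647013 ≈ 6768.2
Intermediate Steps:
R = 401 + 2*√23 (R = (√(502 - 134) - 1*(-802))/2 = (√368 + 802)/2 = (4*√23 + 802)/2 = (802 + 4*√23)/2 = 401 + 2*√23 ≈ 410.59)
V(x) = 1/(401 + x + 2*√23) (V(x) = 1/(x + (401 + 2*√23)) = 1/(401 + x + 2*√23))
(4521432 + 1157140)/(h(839) + V(U((5 - 3)*0, -6))) = (4521432 + 1157140)/(839 + 1/(401 - 6 + 2*√23)) = 5678572/(839 + 1/(395 + 2*√23))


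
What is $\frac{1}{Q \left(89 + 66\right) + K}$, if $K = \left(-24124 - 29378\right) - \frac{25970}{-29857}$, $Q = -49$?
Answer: $- \frac{29857}{1824147159} \approx -1.6368 \cdot 10^{-5}$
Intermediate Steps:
$K = - \frac{1597383244}{29857}$ ($K = -53502 - - \frac{25970}{29857} = -53502 + \frac{25970}{29857} = - \frac{1597383244}{29857} \approx -53501.0$)
$\frac{1}{Q \left(89 + 66\right) + K} = \frac{1}{- 49 \left(89 + 66\right) - \frac{1597383244}{29857}} = \frac{1}{\left(-49\right) 155 - \frac{1597383244}{29857}} = \frac{1}{-7595 - \frac{1597383244}{29857}} = \frac{1}{- \frac{1824147159}{29857}} = - \frac{29857}{1824147159}$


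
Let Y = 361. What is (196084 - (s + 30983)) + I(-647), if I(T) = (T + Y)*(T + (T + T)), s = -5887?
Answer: 726114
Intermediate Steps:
I(T) = 3*T*(361 + T) (I(T) = (T + 361)*(T + (T + T)) = (361 + T)*(T + 2*T) = (361 + T)*(3*T) = 3*T*(361 + T))
(196084 - (s + 30983)) + I(-647) = (196084 - (-5887 + 30983)) + 3*(-647)*(361 - 647) = (196084 - 1*25096) + 3*(-647)*(-286) = (196084 - 25096) + 555126 = 170988 + 555126 = 726114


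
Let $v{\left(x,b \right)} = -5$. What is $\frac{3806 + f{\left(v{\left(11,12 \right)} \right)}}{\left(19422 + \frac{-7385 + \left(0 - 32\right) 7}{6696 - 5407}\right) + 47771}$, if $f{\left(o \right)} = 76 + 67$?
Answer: $\frac{5090261}{86604168} \approx 0.058776$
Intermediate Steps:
$f{\left(o \right)} = 143$
$\frac{3806 + f{\left(v{\left(11,12 \right)} \right)}}{\left(19422 + \frac{-7385 + \left(0 - 32\right) 7}{6696 - 5407}\right) + 47771} = \frac{3806 + 143}{\left(19422 + \frac{-7385 + \left(0 - 32\right) 7}{6696 - 5407}\right) + 47771} = \frac{3949}{\left(19422 + \frac{-7385 - 224}{1289}\right) + 47771} = \frac{3949}{\left(19422 + \left(-7385 - 224\right) \frac{1}{1289}\right) + 47771} = \frac{3949}{\left(19422 - \frac{7609}{1289}\right) + 47771} = \frac{3949}{\frac{25027349}{1289} + 47771} = \frac{3949}{\frac{86604168}{1289}} = 3949 \cdot \frac{1289}{86604168} = \frac{5090261}{86604168}$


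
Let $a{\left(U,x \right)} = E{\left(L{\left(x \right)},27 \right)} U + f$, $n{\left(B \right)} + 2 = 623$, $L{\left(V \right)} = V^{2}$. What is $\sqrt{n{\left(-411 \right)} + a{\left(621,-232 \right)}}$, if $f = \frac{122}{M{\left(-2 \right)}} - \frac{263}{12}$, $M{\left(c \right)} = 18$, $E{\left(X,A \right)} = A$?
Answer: $\frac{\sqrt{625423}}{6} \approx 131.81$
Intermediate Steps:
$n{\left(B \right)} = 621$ ($n{\left(B \right)} = -2 + 623 = 621$)
$f = - \frac{545}{36}$ ($f = \frac{122}{18} - \frac{263}{12} = 122 \cdot \frac{1}{18} - \frac{263}{12} = \frac{61}{9} - \frac{263}{12} = - \frac{545}{36} \approx -15.139$)
$a{\left(U,x \right)} = - \frac{545}{36} + 27 U$ ($a{\left(U,x \right)} = 27 U - \frac{545}{36} = - \frac{545}{36} + 27 U$)
$\sqrt{n{\left(-411 \right)} + a{\left(621,-232 \right)}} = \sqrt{621 + \left(- \frac{545}{36} + 27 \cdot 621\right)} = \sqrt{621 + \left(- \frac{545}{36} + 16767\right)} = \sqrt{621 + \frac{603067}{36}} = \sqrt{\frac{625423}{36}} = \frac{\sqrt{625423}}{6}$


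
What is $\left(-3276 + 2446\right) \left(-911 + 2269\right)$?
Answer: $-1127140$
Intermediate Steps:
$\left(-3276 + 2446\right) \left(-911 + 2269\right) = \left(-830\right) 1358 = -1127140$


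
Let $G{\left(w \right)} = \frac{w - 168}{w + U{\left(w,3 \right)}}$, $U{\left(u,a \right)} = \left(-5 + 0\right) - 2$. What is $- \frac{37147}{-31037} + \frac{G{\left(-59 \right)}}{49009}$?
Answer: $\frac{120162508717}{100392093978} \approx 1.1969$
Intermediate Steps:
$U{\left(u,a \right)} = -7$ ($U{\left(u,a \right)} = -5 - 2 = -7$)
$G{\left(w \right)} = \frac{-168 + w}{-7 + w}$ ($G{\left(w \right)} = \frac{w - 168}{w - 7} = \frac{-168 + w}{-7 + w}$)
$- \frac{37147}{-31037} + \frac{G{\left(-59 \right)}}{49009} = - \frac{37147}{-31037} + \frac{\frac{1}{-7 - 59} \left(-168 - 59\right)}{49009} = \left(-37147\right) \left(- \frac{1}{31037}\right) + \frac{1}{-66} \left(-227\right) \frac{1}{49009} = \frac{37147}{31037} + \left(- \frac{1}{66}\right) \left(-227\right) \frac{1}{49009} = \frac{37147}{31037} + \frac{227}{66} \cdot \frac{1}{49009} = \frac{37147}{31037} + \frac{227}{3234594} = \frac{120162508717}{100392093978}$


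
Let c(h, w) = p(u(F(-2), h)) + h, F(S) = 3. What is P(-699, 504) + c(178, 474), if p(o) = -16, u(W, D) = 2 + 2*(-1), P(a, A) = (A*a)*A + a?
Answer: -177557721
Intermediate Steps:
P(a, A) = a + a*A² (P(a, A) = a*A² + a = a + a*A²)
u(W, D) = 0 (u(W, D) = 2 - 2 = 0)
c(h, w) = -16 + h
P(-699, 504) + c(178, 474) = -699*(1 + 504²) + (-16 + 178) = -699*(1 + 254016) + 162 = -699*254017 + 162 = -177557883 + 162 = -177557721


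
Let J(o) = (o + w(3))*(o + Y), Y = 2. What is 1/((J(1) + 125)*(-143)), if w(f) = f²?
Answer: -1/22165 ≈ -4.5116e-5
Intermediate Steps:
J(o) = (2 + o)*(9 + o) (J(o) = (o + 3²)*(o + 2) = (o + 9)*(2 + o) = (9 + o)*(2 + o) = (2 + o)*(9 + o))
1/((J(1) + 125)*(-143)) = 1/(((18 + 1² + 11*1) + 125)*(-143)) = 1/(((18 + 1 + 11) + 125)*(-143)) = 1/((30 + 125)*(-143)) = 1/(155*(-143)) = 1/(-22165) = -1/22165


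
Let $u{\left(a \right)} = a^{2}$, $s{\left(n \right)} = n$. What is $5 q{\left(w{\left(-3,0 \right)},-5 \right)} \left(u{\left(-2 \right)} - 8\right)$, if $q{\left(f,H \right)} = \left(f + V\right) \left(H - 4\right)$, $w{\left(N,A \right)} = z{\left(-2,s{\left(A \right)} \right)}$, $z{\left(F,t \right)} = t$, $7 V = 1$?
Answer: $\frac{180}{7} \approx 25.714$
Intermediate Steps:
$V = \frac{1}{7}$ ($V = \frac{1}{7} \cdot 1 = \frac{1}{7} \approx 0.14286$)
$w{\left(N,A \right)} = A$
$q{\left(f,H \right)} = \left(-4 + H\right) \left(\frac{1}{7} + f\right)$ ($q{\left(f,H \right)} = \left(f + \frac{1}{7}\right) \left(H - 4\right) = \left(\frac{1}{7} + f\right) \left(-4 + H\right) = \left(-4 + H\right) \left(\frac{1}{7} + f\right)$)
$5 q{\left(w{\left(-3,0 \right)},-5 \right)} \left(u{\left(-2 \right)} - 8\right) = 5 \left(- \frac{4}{7} - 0 + \frac{1}{7} \left(-5\right) - 0\right) \left(\left(-2\right)^{2} - 8\right) = 5 \left(- \frac{4}{7} + 0 - \frac{5}{7} + 0\right) \left(4 - 8\right) = 5 \left(- \frac{9}{7}\right) \left(-4\right) = \left(- \frac{45}{7}\right) \left(-4\right) = \frac{180}{7}$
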